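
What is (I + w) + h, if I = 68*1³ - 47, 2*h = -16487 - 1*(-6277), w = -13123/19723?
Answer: -9116805/1793 ≈ -5084.7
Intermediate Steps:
w = -1193/1793 (w = -13123*1/19723 = -1193/1793 ≈ -0.66537)
h = -5105 (h = (-16487 - 1*(-6277))/2 = (-16487 + 6277)/2 = (½)*(-10210) = -5105)
I = 21 (I = 68*1 - 47 = 68 - 47 = 21)
(I + w) + h = (21 - 1193/1793) - 5105 = 36460/1793 - 5105 = -9116805/1793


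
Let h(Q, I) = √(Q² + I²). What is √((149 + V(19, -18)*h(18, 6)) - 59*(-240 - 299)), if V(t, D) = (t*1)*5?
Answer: √(31950 + 570*√10) ≈ 183.72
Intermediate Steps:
V(t, D) = 5*t (V(t, D) = t*5 = 5*t)
h(Q, I) = √(I² + Q²)
√((149 + V(19, -18)*h(18, 6)) - 59*(-240 - 299)) = √((149 + (5*19)*√(6² + 18²)) - 59*(-240 - 299)) = √((149 + 95*√(36 + 324)) - 59*(-539)) = √((149 + 95*√360) + 31801) = √((149 + 95*(6*√10)) + 31801) = √((149 + 570*√10) + 31801) = √(31950 + 570*√10)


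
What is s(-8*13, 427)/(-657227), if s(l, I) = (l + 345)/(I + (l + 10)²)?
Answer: -241/6087893701 ≈ -3.9587e-8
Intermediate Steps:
s(l, I) = (345 + l)/(I + (10 + l)²)
s(-8*13, 427)/(-657227) = ((345 - 8*13)/(427 + (10 - 8*13)²))/(-657227) = ((345 - 104)/(427 + (10 - 104)²))*(-1/657227) = (241/(427 + (-94)²))*(-1/657227) = (241/(427 + 8836))*(-1/657227) = (241/9263)*(-1/657227) = -241/6087893701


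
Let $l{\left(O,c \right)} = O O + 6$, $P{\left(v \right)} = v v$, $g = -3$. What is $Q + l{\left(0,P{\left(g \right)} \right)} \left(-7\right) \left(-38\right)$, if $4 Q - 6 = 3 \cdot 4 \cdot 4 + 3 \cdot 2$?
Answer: $1611$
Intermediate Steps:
$P{\left(v \right)} = v^{2}$
$l{\left(O,c \right)} = 6 + O^{2}$ ($l{\left(O,c \right)} = O^{2} + 6 = 6 + O^{2}$)
$Q = 15$ ($Q = \frac{3}{2} + \frac{3 \cdot 4 \cdot 4 + 3 \cdot 2}{4} = \frac{3}{2} + \frac{12 \cdot 4 + 6}{4} = \frac{3}{2} + \frac{48 + 6}{4} = \frac{3}{2} + \frac{1}{4} \cdot 54 = \frac{3}{2} + \frac{27}{2} = 15$)
$Q + l{\left(0,P{\left(g \right)} \right)} \left(-7\right) \left(-38\right) = 15 + \left(6 + 0^{2}\right) \left(-7\right) \left(-38\right) = 15 + \left(6 + 0\right) \left(-7\right) \left(-38\right) = 15 + 6 \left(-7\right) \left(-38\right) = 15 - -1596 = 15 + 1596 = 1611$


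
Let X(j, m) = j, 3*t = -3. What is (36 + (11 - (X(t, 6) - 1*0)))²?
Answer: 2304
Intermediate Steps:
t = -1 (t = (⅓)*(-3) = -1)
(36 + (11 - (X(t, 6) - 1*0)))² = (36 + (11 - (-1 - 1*0)))² = (36 + (11 - (-1 + 0)))² = (36 + (11 - 1*(-1)))² = (36 + (11 + 1))² = (36 + 12)² = 48² = 2304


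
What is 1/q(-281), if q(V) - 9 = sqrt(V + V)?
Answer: 9/643 - I*sqrt(562)/643 ≈ 0.013997 - 0.036869*I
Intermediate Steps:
q(V) = 9 + sqrt(2)*sqrt(V) (q(V) = 9 + sqrt(V + V) = 9 + sqrt(2*V) = 9 + sqrt(2)*sqrt(V))
1/q(-281) = 1/(9 + sqrt(2)*sqrt(-281)) = 1/(9 + sqrt(2)*(I*sqrt(281))) = 1/(9 + I*sqrt(562))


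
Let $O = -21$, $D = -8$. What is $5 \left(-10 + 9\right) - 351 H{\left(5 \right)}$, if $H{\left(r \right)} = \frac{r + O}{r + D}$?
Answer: $-1877$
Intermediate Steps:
$H{\left(r \right)} = \frac{-21 + r}{-8 + r}$ ($H{\left(r \right)} = \frac{r - 21}{r - 8} = \frac{-21 + r}{-8 + r}$)
$5 \left(-10 + 9\right) - 351 H{\left(5 \right)} = 5 \left(-10 + 9\right) - 351 \frac{-21 + 5}{-8 + 5} = 5 \left(-1\right) - 351 \frac{1}{-3} \left(-16\right) = -5 - 351 \left(\left(- \frac{1}{3}\right) \left(-16\right)\right) = -5 - 1872 = -1877$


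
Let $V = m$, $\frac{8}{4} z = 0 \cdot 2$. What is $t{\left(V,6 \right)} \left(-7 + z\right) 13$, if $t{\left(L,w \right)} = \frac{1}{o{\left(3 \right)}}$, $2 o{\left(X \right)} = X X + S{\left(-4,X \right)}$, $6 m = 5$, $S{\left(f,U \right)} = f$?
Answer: $- \frac{182}{5} \approx -36.4$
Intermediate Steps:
$m = \frac{5}{6}$ ($m = \frac{1}{6} \cdot 5 = \frac{5}{6} \approx 0.83333$)
$z = 0$ ($z = \frac{0 \cdot 2}{2} = \frac{1}{2} \cdot 0 = 0$)
$V = \frac{5}{6} \approx 0.83333$
$o{\left(X \right)} = -2 + \frac{X^{2}}{2}$ ($o{\left(X \right)} = \frac{X X - 4}{2} = \frac{X^{2} - 4}{2} = \frac{-4 + X^{2}}{2} = -2 + \frac{X^{2}}{2}$)
$t{\left(L,w \right)} = \frac{2}{5}$ ($t{\left(L,w \right)} = \frac{1}{-2 + \frac{3^{2}}{2}} = \frac{1}{-2 + \frac{1}{2} \cdot 9} = \frac{1}{-2 + \frac{9}{2}} = \frac{1}{\frac{5}{2}} = \frac{2}{5}$)
$t{\left(V,6 \right)} \left(-7 + z\right) 13 = \frac{2 \left(-7 + 0\right)}{5} \cdot 13 = \frac{2}{5} \left(-7\right) 13 = \left(- \frac{14}{5}\right) 13 = - \frac{182}{5}$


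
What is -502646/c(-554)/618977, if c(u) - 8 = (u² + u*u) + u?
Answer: -251323/189804964211 ≈ -1.3241e-6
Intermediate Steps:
c(u) = 8 + u + 2*u² (c(u) = 8 + ((u² + u*u) + u) = 8 + ((u² + u²) + u) = 8 + (2*u² + u) = 8 + (u + 2*u²) = 8 + u + 2*u²)
-502646/c(-554)/618977 = -502646/(8 - 554 + 2*(-554)²)/618977 = -502646/(8 - 554 + 2*306916)*(1/618977) = -502646/(8 - 554 + 613832)*(1/618977) = -502646/613286*(1/618977) = -502646*1/613286*(1/618977) = -251323/306643*1/618977 = -251323/189804964211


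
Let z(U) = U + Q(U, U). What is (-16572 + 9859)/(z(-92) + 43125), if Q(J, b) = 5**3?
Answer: -6713/43158 ≈ -0.15554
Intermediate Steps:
Q(J, b) = 125
z(U) = 125 + U (z(U) = U + 125 = 125 + U)
(-16572 + 9859)/(z(-92) + 43125) = (-16572 + 9859)/((125 - 92) + 43125) = -6713/(33 + 43125) = -6713/43158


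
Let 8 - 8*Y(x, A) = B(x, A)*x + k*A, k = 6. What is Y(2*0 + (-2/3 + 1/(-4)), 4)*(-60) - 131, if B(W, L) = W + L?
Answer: -3091/96 ≈ -32.198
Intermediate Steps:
B(W, L) = L + W
Y(x, A) = 1 - 3*A/4 - x*(A + x)/8 (Y(x, A) = 1 - ((A + x)*x + 6*A)/8 = 1 - (x*(A + x) + 6*A)/8 = 1 - (6*A + x*(A + x))/8 = 1 + (-3*A/4 - x*(A + x)/8) = 1 - 3*A/4 - x*(A + x)/8)
Y(2*0 + (-2/3 + 1/(-4)), 4)*(-60) - 131 = (1 - ¾*4 - (2*0 + (-2/3 + 1/(-4)))*(4 + (2*0 + (-2/3 + 1/(-4))))/8)*(-60) - 131 = (1 - 3 - (0 + (-2*⅓ + 1*(-¼)))*(4 + (0 + (-2*⅓ + 1*(-¼))))/8)*(-60) - 131 = (1 - 3 - (0 + (-⅔ - ¼))*(4 + (0 + (-⅔ - ¼)))/8)*(-60) - 131 = (1 - 3 - (0 - 11/12)*(4 + (0 - 11/12))/8)*(-60) - 131 = (1 - 3 - ⅛*(-11/12)*(4 - 11/12))*(-60) - 131 = (1 - 3 - ⅛*(-11/12)*37/12)*(-60) - 131 = (1 - 3 + 407/1152)*(-60) - 131 = -1897/1152*(-60) - 131 = 9485/96 - 131 = -3091/96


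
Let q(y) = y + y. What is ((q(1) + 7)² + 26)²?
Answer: 11449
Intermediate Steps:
q(y) = 2*y
((q(1) + 7)² + 26)² = ((2*1 + 7)² + 26)² = ((2 + 7)² + 26)² = (9² + 26)² = (81 + 26)² = 107² = 11449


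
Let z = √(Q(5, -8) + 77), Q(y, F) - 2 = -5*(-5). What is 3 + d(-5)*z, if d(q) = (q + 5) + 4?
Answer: 3 + 8*√26 ≈ 43.792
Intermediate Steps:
Q(y, F) = 27 (Q(y, F) = 2 - 5*(-5) = 2 + 25 = 27)
z = 2*√26 (z = √(27 + 77) = √104 = 2*√26 ≈ 10.198)
d(q) = 9 + q (d(q) = (5 + q) + 4 = 9 + q)
3 + d(-5)*z = 3 + (9 - 5)*(2*√26) = 3 + 4*(2*√26) = 3 + 8*√26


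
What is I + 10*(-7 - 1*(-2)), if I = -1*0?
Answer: -50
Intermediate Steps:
I = 0
I + 10*(-7 - 1*(-2)) = 0 + 10*(-7 - 1*(-2)) = 0 + 10*(-7 + 2) = 0 + 10*(-5) = 0 - 50 = -50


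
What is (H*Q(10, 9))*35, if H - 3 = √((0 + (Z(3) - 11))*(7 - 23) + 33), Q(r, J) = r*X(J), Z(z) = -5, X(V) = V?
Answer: 63000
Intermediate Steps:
Q(r, J) = J*r (Q(r, J) = r*J = J*r)
H = 20 (H = 3 + √((0 + (-5 - 11))*(7 - 23) + 33) = 3 + √((0 - 16)*(-16) + 33) = 3 + √(-16*(-16) + 33) = 3 + √(256 + 33) = 3 + √289 = 3 + 17 = 20)
(H*Q(10, 9))*35 = (20*(9*10))*35 = (20*90)*35 = 1800*35 = 63000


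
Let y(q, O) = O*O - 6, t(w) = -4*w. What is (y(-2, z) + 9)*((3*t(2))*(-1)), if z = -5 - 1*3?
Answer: 1608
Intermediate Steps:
z = -8 (z = -5 - 3 = -8)
y(q, O) = -6 + O**2 (y(q, O) = O**2 - 6 = -6 + O**2)
(y(-2, z) + 9)*((3*t(2))*(-1)) = ((-6 + (-8)**2) + 9)*((3*(-4*2))*(-1)) = ((-6 + 64) + 9)*((3*(-8))*(-1)) = (58 + 9)*(-24*(-1)) = 67*24 = 1608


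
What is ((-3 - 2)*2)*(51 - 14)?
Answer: -370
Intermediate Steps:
((-3 - 2)*2)*(51 - 14) = -5*2*37 = -10*37 = -370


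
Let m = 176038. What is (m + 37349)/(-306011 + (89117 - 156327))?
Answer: -71129/124407 ≈ -0.57174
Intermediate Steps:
(m + 37349)/(-306011 + (89117 - 156327)) = (176038 + 37349)/(-306011 + (89117 - 156327)) = 213387/(-306011 - 67210) = 213387/(-373221) = 213387*(-1/373221) = -71129/124407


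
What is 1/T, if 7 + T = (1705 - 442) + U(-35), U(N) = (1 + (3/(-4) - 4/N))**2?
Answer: 19600/24620201 ≈ 0.00079609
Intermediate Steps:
U(N) = (1/4 - 4/N)**2 (U(N) = (1 + (3*(-1/4) - 4/N))**2 = (1 + (-3/4 - 4/N))**2 = (1/4 - 4/N)**2)
T = 24620201/19600 (T = -7 + ((1705 - 442) + (1/16)*(-16 - 35)**2/(-35)**2) = -7 + (1263 + (1/16)*(1/1225)*(-51)**2) = -7 + (1263 + (1/16)*(1/1225)*2601) = -7 + (1263 + 2601/19600) = -7 + 24757401/19600 = 24620201/19600 ≈ 1256.1)
1/T = 1/(24620201/19600) = 19600/24620201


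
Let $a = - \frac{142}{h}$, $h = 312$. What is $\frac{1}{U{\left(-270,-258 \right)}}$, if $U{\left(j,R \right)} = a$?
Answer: $- \frac{156}{71} \approx -2.1972$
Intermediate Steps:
$a = - \frac{71}{156}$ ($a = - \frac{142}{312} = \left(-142\right) \frac{1}{312} = - \frac{71}{156} \approx -0.45513$)
$U{\left(j,R \right)} = - \frac{71}{156}$
$\frac{1}{U{\left(-270,-258 \right)}} = \frac{1}{- \frac{71}{156}} = - \frac{156}{71}$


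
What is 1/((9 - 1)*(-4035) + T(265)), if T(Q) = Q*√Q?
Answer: -6456/204677755 - 53*√265/204677755 ≈ -3.5758e-5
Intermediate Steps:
T(Q) = Q^(3/2)
1/((9 - 1)*(-4035) + T(265)) = 1/((9 - 1)*(-4035) + 265^(3/2)) = 1/(8*(-4035) + 265*√265) = 1/(-32280 + 265*√265)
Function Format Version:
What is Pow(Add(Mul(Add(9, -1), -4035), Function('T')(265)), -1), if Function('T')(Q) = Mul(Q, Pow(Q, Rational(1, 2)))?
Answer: Add(Rational(-6456, 204677755), Mul(Rational(-53, 204677755), Pow(265, Rational(1, 2)))) ≈ -3.5758e-5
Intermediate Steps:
Function('T')(Q) = Pow(Q, Rational(3, 2))
Pow(Add(Mul(Add(9, -1), -4035), Function('T')(265)), -1) = Pow(Add(Mul(Add(9, -1), -4035), Pow(265, Rational(3, 2))), -1) = Pow(Add(Mul(8, -4035), Mul(265, Pow(265, Rational(1, 2)))), -1) = Pow(Add(-32280, Mul(265, Pow(265, Rational(1, 2)))), -1)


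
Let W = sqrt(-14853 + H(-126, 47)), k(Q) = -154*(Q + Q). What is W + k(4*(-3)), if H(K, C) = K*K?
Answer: 3696 + sqrt(1023) ≈ 3728.0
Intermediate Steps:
k(Q) = -308*Q
H(K, C) = K**2
W = sqrt(1023) (W = sqrt(-14853 + (-126)**2) = sqrt(-14853 + 15876) = sqrt(1023) ≈ 31.984)
W + k(4*(-3)) = sqrt(1023) - 1232*(-3) = sqrt(1023) - 308*(-12) = sqrt(1023) + 3696 = 3696 + sqrt(1023)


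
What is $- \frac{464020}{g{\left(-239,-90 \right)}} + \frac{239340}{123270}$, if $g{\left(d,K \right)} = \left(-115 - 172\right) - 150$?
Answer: $\frac{1910144566}{1795633} \approx 1063.8$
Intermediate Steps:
$g{\left(d,K \right)} = -437$ ($g{\left(d,K \right)} = -287 - 150 = -437$)
$- \frac{464020}{g{\left(-239,-90 \right)}} + \frac{239340}{123270} = - \frac{464020}{-437} + \frac{239340}{123270} = \left(-464020\right) \left(- \frac{1}{437}\right) + 239340 \cdot \frac{1}{123270} = \frac{464020}{437} + \frac{7978}{4109} = \frac{1910144566}{1795633}$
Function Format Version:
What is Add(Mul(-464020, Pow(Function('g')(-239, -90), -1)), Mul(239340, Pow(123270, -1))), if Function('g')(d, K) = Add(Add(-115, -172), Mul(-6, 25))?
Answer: Rational(1910144566, 1795633) ≈ 1063.8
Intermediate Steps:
Function('g')(d, K) = -437 (Function('g')(d, K) = Add(-287, -150) = -437)
Add(Mul(-464020, Pow(Function('g')(-239, -90), -1)), Mul(239340, Pow(123270, -1))) = Add(Mul(-464020, Pow(-437, -1)), Mul(239340, Pow(123270, -1))) = Add(Mul(-464020, Rational(-1, 437)), Mul(239340, Rational(1, 123270))) = Add(Rational(464020, 437), Rational(7978, 4109)) = Rational(1910144566, 1795633)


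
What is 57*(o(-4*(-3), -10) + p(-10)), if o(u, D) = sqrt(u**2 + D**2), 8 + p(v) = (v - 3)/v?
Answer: -3819/10 + 114*sqrt(61) ≈ 508.47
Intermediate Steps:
p(v) = -8 + (-3 + v)/v (p(v) = -8 + (v - 3)/v = -8 + (-3 + v)/v)
o(u, D) = sqrt(D**2 + u**2)
57*(o(-4*(-3), -10) + p(-10)) = 57*(sqrt((-10)**2 + (-4*(-3))**2) + (-7 - 3/(-10))) = 57*(sqrt(100 + 12**2) + (-7 - 3*(-1/10))) = 57*(sqrt(100 + 144) + (-7 + 3/10)) = 57*(sqrt(244) - 67/10) = 57*(2*sqrt(61) - 67/10) = 57*(-67/10 + 2*sqrt(61)) = -3819/10 + 114*sqrt(61)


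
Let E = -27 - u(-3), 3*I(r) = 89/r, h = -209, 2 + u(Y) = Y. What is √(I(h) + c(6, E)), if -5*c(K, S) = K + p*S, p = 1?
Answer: √30055245/3135 ≈ 1.7487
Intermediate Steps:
u(Y) = -2 + Y
I(r) = 89/(3*r) (I(r) = (89/r)/3 = 89/(3*r))
E = -22 (E = -27 - (-2 - 3) = -27 - 1*(-5) = -27 + 5 = -22)
c(K, S) = -K/5 - S/5 (c(K, S) = -(K + 1*S)/5 = -(K + S)/5 = -K/5 - S/5)
√(I(h) + c(6, E)) = √((89/3)/(-209) + (-⅕*6 - ⅕*(-22))) = √((89/3)*(-1/209) + (-6/5 + 22/5)) = √(-89/627 + 16/5) = √(9587/3135) = √30055245/3135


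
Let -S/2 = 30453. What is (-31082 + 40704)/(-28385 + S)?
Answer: -9622/89291 ≈ -0.10776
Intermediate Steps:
S = -60906 (S = -2*30453 = -60906)
(-31082 + 40704)/(-28385 + S) = (-31082 + 40704)/(-28385 - 60906) = 9622/(-89291) = 9622*(-1/89291) = -9622/89291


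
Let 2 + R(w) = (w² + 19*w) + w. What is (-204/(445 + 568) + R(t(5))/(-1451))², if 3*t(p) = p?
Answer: 8850785650729/175000276340289 ≈ 0.050576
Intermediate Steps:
t(p) = p/3
R(w) = -2 + w² + 20*w (R(w) = -2 + ((w² + 19*w) + w) = -2 + (w² + 20*w) = -2 + w² + 20*w)
(-204/(445 + 568) + R(t(5))/(-1451))² = (-204/(445 + 568) + (-2 + ((⅓)*5)² + 20*((⅓)*5))/(-1451))² = (-204/1013 + (-2 + (5/3)² + 20*(5/3))*(-1/1451))² = (-204*1/1013 + (-2 + 25/9 + 100/3)*(-1/1451))² = (-204/1013 + (307/9)*(-1/1451))² = (-204/1013 - 307/13059)² = (-2975027/13228767)² = 8850785650729/175000276340289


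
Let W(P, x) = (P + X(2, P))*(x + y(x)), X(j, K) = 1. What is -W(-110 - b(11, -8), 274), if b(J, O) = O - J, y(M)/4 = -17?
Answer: 18540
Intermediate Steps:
y(M) = -68 (y(M) = 4*(-17) = -68)
W(P, x) = (1 + P)*(-68 + x) (W(P, x) = (P + 1)*(x - 68) = (1 + P)*(-68 + x))
-W(-110 - b(11, -8), 274) = -(-68 + 274 - 68*(-110 - (-8 - 1*11)) + (-110 - (-8 - 1*11))*274) = -(-68 + 274 - 68*(-110 - (-8 - 11)) + (-110 - (-8 - 11))*274) = -(-68 + 274 - 68*(-110 - 1*(-19)) + (-110 - 1*(-19))*274) = -(-68 + 274 - 68*(-110 + 19) + (-110 + 19)*274) = -(-68 + 274 - 68*(-91) - 91*274) = -(-68 + 274 + 6188 - 24934) = -1*(-18540) = 18540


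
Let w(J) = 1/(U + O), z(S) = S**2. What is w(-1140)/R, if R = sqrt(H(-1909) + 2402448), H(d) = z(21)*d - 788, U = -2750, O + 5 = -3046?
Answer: -sqrt(1559791)/9048347591 ≈ -1.3803e-7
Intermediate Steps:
O = -3051 (O = -5 - 3046 = -3051)
H(d) = -788 + 441*d (H(d) = 21**2*d - 788 = 441*d - 788 = -788 + 441*d)
R = sqrt(1559791) (R = sqrt((-788 + 441*(-1909)) + 2402448) = sqrt((-788 - 841869) + 2402448) = sqrt(-842657 + 2402448) = sqrt(1559791) ≈ 1248.9)
w(J) = -1/5801 (w(J) = 1/(-2750 - 3051) = 1/(-5801) = -1/5801)
w(-1140)/R = -sqrt(1559791)/1559791/5801 = -sqrt(1559791)/9048347591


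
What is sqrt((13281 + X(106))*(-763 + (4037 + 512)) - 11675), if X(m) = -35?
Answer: 11*sqrt(414361) ≈ 7080.8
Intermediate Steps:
sqrt((13281 + X(106))*(-763 + (4037 + 512)) - 11675) = sqrt((13281 - 35)*(-763 + (4037 + 512)) - 11675) = sqrt(13246*(-763 + 4549) - 11675) = sqrt(13246*3786 - 11675) = sqrt(50149356 - 11675) = sqrt(50137681) = 11*sqrt(414361)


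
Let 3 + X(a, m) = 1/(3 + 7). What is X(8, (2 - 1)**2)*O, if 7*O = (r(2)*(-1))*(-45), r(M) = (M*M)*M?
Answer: -1044/7 ≈ -149.14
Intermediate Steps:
r(M) = M**3 (r(M) = M**2*M = M**3)
X(a, m) = -29/10 (X(a, m) = -3 + 1/(3 + 7) = -3 + 1/10 = -29/10)
O = 360/7 (O = ((2**3*(-1))*(-45))/7 = ((8*(-1))*(-45))/7 = (-8*(-45))/7 = (1/7)*360 = 360/7 ≈ 51.429)
X(8, (2 - 1)**2)*O = -29/10*360/7 = -1044/7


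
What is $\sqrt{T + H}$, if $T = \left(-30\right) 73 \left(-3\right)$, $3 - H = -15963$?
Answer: $6 \sqrt{626} \approx 150.12$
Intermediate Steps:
$H = 15966$ ($H = 3 - -15963 = 3 + 15963 = 15966$)
$T = 6570$ ($T = \left(-2190\right) \left(-3\right) = 6570$)
$\sqrt{T + H} = \sqrt{6570 + 15966} = \sqrt{22536} = 6 \sqrt{626}$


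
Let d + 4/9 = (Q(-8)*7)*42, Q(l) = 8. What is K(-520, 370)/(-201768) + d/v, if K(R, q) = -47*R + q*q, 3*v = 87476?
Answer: -793123241/1103116098 ≈ -0.71898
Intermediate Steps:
v = 87476/3 (v = (⅓)*87476 = 87476/3 ≈ 29159.)
d = 21164/9 (d = -4/9 + (8*7)*42 = -4/9 + 56*42 = -4/9 + 2352 = 21164/9 ≈ 2351.6)
K(R, q) = q² - 47*R (K(R, q) = -47*R + q² = q² - 47*R)
K(-520, 370)/(-201768) + d/v = (370² - 47*(-520))/(-201768) + 21164/(9*(87476/3)) = (136900 + 24440)*(-1/201768) + (21164/9)*(3/87476) = 161340*(-1/201768) + 5291/65607 = -13445/16814 + 5291/65607 = -793123241/1103116098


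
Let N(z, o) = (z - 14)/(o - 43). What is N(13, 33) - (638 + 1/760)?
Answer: -96961/152 ≈ -637.90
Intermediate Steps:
N(z, o) = (-14 + z)/(-43 + o)
N(13, 33) - (638 + 1/760) = (-14 + 13)/(-43 + 33) - (638 + 1/760) = -1/(-10) - (638 + 1/760) = -⅒*(-1) - 1*484881/760 = ⅒ - 484881/760 = -96961/152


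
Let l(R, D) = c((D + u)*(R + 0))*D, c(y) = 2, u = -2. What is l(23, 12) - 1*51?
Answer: -27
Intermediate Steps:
l(R, D) = 2*D
l(23, 12) - 1*51 = 2*12 - 1*51 = 24 - 51 = -27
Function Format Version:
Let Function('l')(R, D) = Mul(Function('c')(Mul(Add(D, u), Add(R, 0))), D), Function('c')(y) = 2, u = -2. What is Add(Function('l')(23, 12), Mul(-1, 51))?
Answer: -27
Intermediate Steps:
Function('l')(R, D) = Mul(2, D)
Add(Function('l')(23, 12), Mul(-1, 51)) = Add(Mul(2, 12), Mul(-1, 51)) = Add(24, -51) = -27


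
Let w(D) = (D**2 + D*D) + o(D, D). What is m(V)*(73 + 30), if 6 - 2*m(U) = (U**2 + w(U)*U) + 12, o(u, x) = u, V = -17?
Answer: 475963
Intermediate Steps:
w(D) = D + 2*D**2 (w(D) = (D**2 + D*D) + D = (D**2 + D**2) + D = 2*D**2 + D = D + 2*D**2)
m(U) = -3 - U**2/2 - U**2*(1 + 2*U)/2 (m(U) = 3 - ((U**2 + (U*(1 + 2*U))*U) + 12)/2 = 3 - ((U**2 + U**2*(1 + 2*U)) + 12)/2 = 3 - (12 + U**2 + U**2*(1 + 2*U))/2 = 3 + (-6 - U**2/2 - U**2*(1 + 2*U)/2) = -3 - U**2/2 - U**2*(1 + 2*U)/2)
m(V)*(73 + 30) = (-3 - 1*(-17)**2 - 1*(-17)**3)*(73 + 30) = (-3 - 1*289 - 1*(-4913))*103 = (-3 - 289 + 4913)*103 = 4621*103 = 475963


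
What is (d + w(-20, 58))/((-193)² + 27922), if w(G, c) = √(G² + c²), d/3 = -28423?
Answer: -85269/65171 + 2*√941/65171 ≈ -1.3074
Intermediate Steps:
d = -85269 (d = 3*(-28423) = -85269)
(d + w(-20, 58))/((-193)² + 27922) = (-85269 + √((-20)² + 58²))/((-193)² + 27922) = (-85269 + √(400 + 3364))/(37249 + 27922) = (-85269 + √3764)/65171 = (-85269 + 2*√941)*(1/65171) = -85269/65171 + 2*√941/65171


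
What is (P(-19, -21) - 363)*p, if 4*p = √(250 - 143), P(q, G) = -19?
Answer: -191*√107/2 ≈ -987.86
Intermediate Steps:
p = √107/4 (p = √(250 - 143)/4 = √107/4 ≈ 2.5860)
(P(-19, -21) - 363)*p = (-19 - 363)*(√107/4) = -191*√107/2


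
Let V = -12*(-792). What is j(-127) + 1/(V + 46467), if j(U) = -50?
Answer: -2798549/55971 ≈ -50.000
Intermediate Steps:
V = 9504
j(-127) + 1/(V + 46467) = -50 + 1/(9504 + 46467) = -50 + 1/55971 = -2798549/55971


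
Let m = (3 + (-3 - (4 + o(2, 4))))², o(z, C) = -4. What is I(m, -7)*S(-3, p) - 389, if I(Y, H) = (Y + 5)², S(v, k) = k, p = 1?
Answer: -364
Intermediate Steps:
m = 0 (m = (3 + (-3 - (4 - 4)))² = (3 + (-3 - 1*0))² = (3 + (-3 + 0))² = (3 - 3)² = 0² = 0)
I(Y, H) = (5 + Y)²
I(m, -7)*S(-3, p) - 389 = (5 + 0)²*1 - 389 = 5²*1 - 389 = 25*1 - 389 = 25 - 389 = -364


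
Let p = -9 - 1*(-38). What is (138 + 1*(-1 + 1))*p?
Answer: 4002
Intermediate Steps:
p = 29 (p = -9 + 38 = 29)
(138 + 1*(-1 + 1))*p = (138 + 1*(-1 + 1))*29 = (138 + 1*0)*29 = (138 + 0)*29 = 138*29 = 4002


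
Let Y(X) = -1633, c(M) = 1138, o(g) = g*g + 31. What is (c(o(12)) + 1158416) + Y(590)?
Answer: 1157921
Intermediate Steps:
o(g) = 31 + g² (o(g) = g² + 31 = 31 + g²)
(c(o(12)) + 1158416) + Y(590) = (1138 + 1158416) - 1633 = 1159554 - 1633 = 1157921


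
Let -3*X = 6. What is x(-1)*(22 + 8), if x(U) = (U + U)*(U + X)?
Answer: 180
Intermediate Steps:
X = -2 (X = -⅓*6 = -2)
x(U) = 2*U*(-2 + U) (x(U) = (U + U)*(U - 2) = (2*U)*(-2 + U) = 2*U*(-2 + U))
x(-1)*(22 + 8) = (2*(-1)*(-2 - 1))*(22 + 8) = (2*(-1)*(-3))*30 = 6*30 = 180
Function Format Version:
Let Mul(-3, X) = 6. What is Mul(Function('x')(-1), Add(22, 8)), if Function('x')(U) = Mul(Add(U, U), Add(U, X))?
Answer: 180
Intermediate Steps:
X = -2 (X = Mul(Rational(-1, 3), 6) = -2)
Function('x')(U) = Mul(2, U, Add(-2, U)) (Function('x')(U) = Mul(Add(U, U), Add(U, -2)) = Mul(Mul(2, U), Add(-2, U)) = Mul(2, U, Add(-2, U)))
Mul(Function('x')(-1), Add(22, 8)) = Mul(Mul(2, -1, Add(-2, -1)), Add(22, 8)) = Mul(Mul(2, -1, -3), 30) = Mul(6, 30) = 180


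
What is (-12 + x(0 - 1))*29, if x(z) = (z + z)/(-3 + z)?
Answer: -667/2 ≈ -333.50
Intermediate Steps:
x(z) = 2*z/(-3 + z) (x(z) = (2*z)/(-3 + z) = 2*z/(-3 + z))
(-12 + x(0 - 1))*29 = (-12 + 2*(0 - 1)/(-3 + (0 - 1)))*29 = (-12 + 2*(-1)/(-3 - 1))*29 = (-12 + 2*(-1)/(-4))*29 = (-12 + 2*(-1)*(-¼))*29 = (-12 + ½)*29 = -23/2*29 = -667/2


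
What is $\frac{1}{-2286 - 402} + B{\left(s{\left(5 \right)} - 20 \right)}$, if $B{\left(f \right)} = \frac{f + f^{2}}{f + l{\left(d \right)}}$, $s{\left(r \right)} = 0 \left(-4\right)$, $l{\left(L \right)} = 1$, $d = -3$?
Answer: $- \frac{53761}{2688} \approx -20.0$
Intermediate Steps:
$s{\left(r \right)} = 0$
$B{\left(f \right)} = \frac{f + f^{2}}{1 + f}$ ($B{\left(f \right)} = \frac{f + f^{2}}{f + 1} = \frac{f + f^{2}}{1 + f}$)
$\frac{1}{-2286 - 402} + B{\left(s{\left(5 \right)} - 20 \right)} = \frac{1}{-2286 - 402} + \left(0 - 20\right) = \frac{1}{-2688} + \left(0 - 20\right) = - \frac{1}{2688} - 20 = - \frac{53761}{2688}$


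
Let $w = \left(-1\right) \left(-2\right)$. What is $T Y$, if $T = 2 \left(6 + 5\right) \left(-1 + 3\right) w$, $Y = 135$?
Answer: $11880$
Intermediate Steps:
$w = 2$
$T = 88$ ($T = 2 \left(6 + 5\right) \left(-1 + 3\right) 2 = 2 \cdot 11 \cdot 2 \cdot 2 = 2 \cdot 22 \cdot 2 = 44 \cdot 2 = 88$)
$T Y = 88 \cdot 135 = 11880$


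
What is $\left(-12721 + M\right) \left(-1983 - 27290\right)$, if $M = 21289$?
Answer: $-250811064$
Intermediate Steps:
$\left(-12721 + M\right) \left(-1983 - 27290\right) = \left(-12721 + 21289\right) \left(-1983 - 27290\right) = 8568 \left(-29273\right) = -250811064$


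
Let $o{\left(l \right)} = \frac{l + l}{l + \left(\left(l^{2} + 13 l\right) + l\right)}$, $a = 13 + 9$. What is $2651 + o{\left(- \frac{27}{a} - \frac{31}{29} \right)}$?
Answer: $\frac{21487631}{8105} \approx 2651.2$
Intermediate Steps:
$a = 22$
$o{\left(l \right)} = \frac{2 l}{l^{2} + 15 l}$ ($o{\left(l \right)} = \frac{2 l}{l + \left(l^{2} + 14 l\right)} = \frac{2 l}{l^{2} + 15 l}$)
$2651 + o{\left(- \frac{27}{a} - \frac{31}{29} \right)} = 2651 + \frac{2}{15 - \left(\frac{27}{22} + \frac{31}{29}\right)} = 2651 + \frac{2}{15 - \frac{1465}{638}} = 2651 + \frac{2}{\frac{8105}{638}} = 2651 + 2 \cdot \frac{638}{8105} = 2651 + \frac{1276}{8105} = \frac{21487631}{8105}$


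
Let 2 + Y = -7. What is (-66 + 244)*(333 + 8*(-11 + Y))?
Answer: 30794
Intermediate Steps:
Y = -9 (Y = -2 - 7 = -9)
(-66 + 244)*(333 + 8*(-11 + Y)) = (-66 + 244)*(333 + 8*(-11 - 9)) = 178*(333 + 8*(-20)) = 178*(333 - 160) = 178*173 = 30794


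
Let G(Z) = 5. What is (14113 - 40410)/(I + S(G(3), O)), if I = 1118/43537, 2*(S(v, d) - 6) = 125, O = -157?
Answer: -176137306/458985 ≈ -383.75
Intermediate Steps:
S(v, d) = 137/2 (S(v, d) = 6 + (1/2)*125 = 6 + 125/2 = 137/2)
I = 86/3349 (I = 1118*(1/43537) = 86/3349 ≈ 0.025679)
(14113 - 40410)/(I + S(G(3), O)) = (14113 - 40410)/(86/3349 + 137/2) = -26297/458985/6698 = -26297*6698/458985 = -176137306/458985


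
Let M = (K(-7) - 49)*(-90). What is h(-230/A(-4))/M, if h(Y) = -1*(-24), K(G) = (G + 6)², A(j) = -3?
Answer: 1/180 ≈ 0.0055556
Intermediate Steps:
K(G) = (6 + G)²
h(Y) = 24
M = 4320 (M = ((6 - 7)² - 49)*(-90) = ((-1)² - 49)*(-90) = (1 - 49)*(-90) = -48*(-90) = 4320)
h(-230/A(-4))/M = 24/4320 = 24*(1/4320) = 1/180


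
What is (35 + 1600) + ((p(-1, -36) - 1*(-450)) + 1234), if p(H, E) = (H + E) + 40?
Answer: 3322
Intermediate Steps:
p(H, E) = 40 + E + H (p(H, E) = (E + H) + 40 = 40 + E + H)
(35 + 1600) + ((p(-1, -36) - 1*(-450)) + 1234) = (35 + 1600) + (((40 - 36 - 1) - 1*(-450)) + 1234) = 1635 + ((3 + 450) + 1234) = 1635 + (453 + 1234) = 1635 + 1687 = 3322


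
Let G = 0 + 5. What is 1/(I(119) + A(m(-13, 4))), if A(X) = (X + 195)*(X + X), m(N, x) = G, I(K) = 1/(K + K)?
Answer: 238/476001 ≈ 0.00050000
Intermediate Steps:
I(K) = 1/(2*K)
G = 5
m(N, x) = 5
A(X) = 2*X*(195 + X) (A(X) = (195 + X)*(2*X) = 2*X*(195 + X))
1/(I(119) + A(m(-13, 4))) = 1/((½)/119 + 2*5*(195 + 5)) = 1/((½)*(1/119) + 2*5*200) = 1/(1/238 + 2000) = 1/(476001/238) = 238/476001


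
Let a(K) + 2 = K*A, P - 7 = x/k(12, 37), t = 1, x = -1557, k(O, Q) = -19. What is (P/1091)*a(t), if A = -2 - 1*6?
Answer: -16900/20729 ≈ -0.81528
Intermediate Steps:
A = -8 (A = -2 - 6 = -8)
P = 1690/19 (P = 7 - 1557/(-19) = 7 - 1557*(-1/19) = 7 + 1557/19 = 1690/19 ≈ 88.947)
a(K) = -2 - 8*K (a(K) = -2 + K*(-8) = -2 - 8*K)
(P/1091)*a(t) = ((1690/19)/1091)*(-2 - 8*1) = ((1690/19)*(1/1091))*(-2 - 8) = (1690/20729)*(-10) = -16900/20729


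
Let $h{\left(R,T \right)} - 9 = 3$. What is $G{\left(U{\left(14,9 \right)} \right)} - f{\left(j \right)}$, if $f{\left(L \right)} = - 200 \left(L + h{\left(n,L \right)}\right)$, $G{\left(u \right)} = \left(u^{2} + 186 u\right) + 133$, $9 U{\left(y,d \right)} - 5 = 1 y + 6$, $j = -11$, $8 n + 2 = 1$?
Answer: $\frac{69448}{81} \approx 857.38$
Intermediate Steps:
$n = - \frac{1}{8}$ ($n = - \frac{1}{4} + \frac{1}{8} \cdot 1 = - \frac{1}{4} + \frac{1}{8} = - \frac{1}{8} \approx -0.125$)
$h{\left(R,T \right)} = 12$ ($h{\left(R,T \right)} = 9 + 3 = 12$)
$U{\left(y,d \right)} = \frac{11}{9} + \frac{y}{9}$ ($U{\left(y,d \right)} = \frac{5}{9} + \frac{1 y + 6}{9} = \frac{5}{9} + \frac{y + 6}{9} = \frac{5}{9} + \frac{6 + y}{9} = \frac{5}{9} + \left(\frac{2}{3} + \frac{y}{9}\right) = \frac{11}{9} + \frac{y}{9}$)
$G{\left(u \right)} = 133 + u^{2} + 186 u$
$f{\left(L \right)} = -2400 - 200 L$ ($f{\left(L \right)} = - 200 \left(L + 12\right) = - 200 \left(12 + L\right) = -2400 - 200 L$)
$G{\left(U{\left(14,9 \right)} \right)} - f{\left(j \right)} = \left(133 + \left(\frac{11}{9} + \frac{1}{9} \cdot 14\right)^{2} + 186 \left(\frac{11}{9} + \frac{1}{9} \cdot 14\right)\right) - \left(-2400 - -2200\right) = \left(133 + \left(\frac{11}{9} + \frac{14}{9}\right)^{2} + 186 \left(\frac{11}{9} + \frac{14}{9}\right)\right) - \left(-2400 + 2200\right) = \left(133 + \left(\frac{25}{9}\right)^{2} + 186 \cdot \frac{25}{9}\right) - -200 = \left(133 + \frac{625}{81} + \frac{1550}{3}\right) + 200 = \frac{53248}{81} + 200 = \frac{69448}{81}$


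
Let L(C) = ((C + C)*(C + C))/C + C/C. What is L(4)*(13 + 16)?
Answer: 493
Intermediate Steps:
L(C) = 1 + 4*C (L(C) = ((2*C)*(2*C))/C + 1 = (4*C²)/C + 1 = 4*C + 1 = 1 + 4*C)
L(4)*(13 + 16) = (1 + 4*4)*(13 + 16) = (1 + 16)*29 = 17*29 = 493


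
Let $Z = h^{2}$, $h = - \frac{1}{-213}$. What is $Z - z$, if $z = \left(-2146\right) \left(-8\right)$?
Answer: $- \frac{778894991}{45369} \approx -17168.0$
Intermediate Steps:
$h = \frac{1}{213}$ ($h = \left(-1\right) \left(- \frac{1}{213}\right) = \frac{1}{213} \approx 0.0046948$)
$z = 17168$
$Z = \frac{1}{45369}$ ($Z = \left(\frac{1}{213}\right)^{2} = \frac{1}{45369} \approx 2.2041 \cdot 10^{-5}$)
$Z - z = \frac{1}{45369} - 17168 = - \frac{778894991}{45369}$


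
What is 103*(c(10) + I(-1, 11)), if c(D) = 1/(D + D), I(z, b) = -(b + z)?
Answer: -20497/20 ≈ -1024.8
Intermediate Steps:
I(z, b) = -b - z
c(D) = 1/(2*D)
103*(c(10) + I(-1, 11)) = 103*((1/2)/10 + (-1*11 - 1*(-1))) = 103*((1/2)*(1/10) + (-11 + 1)) = 103*(1/20 - 10) = 103*(-199/20) = -20497/20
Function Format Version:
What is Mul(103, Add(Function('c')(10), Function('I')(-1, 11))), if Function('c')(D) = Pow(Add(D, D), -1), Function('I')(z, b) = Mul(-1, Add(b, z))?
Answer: Rational(-20497, 20) ≈ -1024.8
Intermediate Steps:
Function('I')(z, b) = Add(Mul(-1, b), Mul(-1, z))
Function('c')(D) = Mul(Rational(1, 2), Pow(D, -1)) (Function('c')(D) = Pow(Mul(2, D), -1) = Mul(Rational(1, 2), Pow(D, -1)))
Mul(103, Add(Function('c')(10), Function('I')(-1, 11))) = Mul(103, Add(Mul(Rational(1, 2), Pow(10, -1)), Add(Mul(-1, 11), Mul(-1, -1)))) = Mul(103, Add(Mul(Rational(1, 2), Rational(1, 10)), Add(-11, 1))) = Mul(103, Add(Rational(1, 20), -10)) = Mul(103, Rational(-199, 20)) = Rational(-20497, 20)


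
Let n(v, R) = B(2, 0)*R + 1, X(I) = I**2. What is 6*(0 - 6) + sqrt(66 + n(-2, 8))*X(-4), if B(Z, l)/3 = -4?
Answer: -36 + 16*I*sqrt(29) ≈ -36.0 + 86.163*I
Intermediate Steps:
B(Z, l) = -12 (B(Z, l) = 3*(-4) = -12)
n(v, R) = 1 - 12*R (n(v, R) = -12*R + 1 = 1 - 12*R)
6*(0 - 6) + sqrt(66 + n(-2, 8))*X(-4) = 6*(0 - 6) + sqrt(66 + (1 - 12*8))*(-4)**2 = 6*(-6) + sqrt(66 + (1 - 96))*16 = -36 + sqrt(66 - 95)*16 = -36 + sqrt(-29)*16 = -36 + (I*sqrt(29))*16 = -36 + 16*I*sqrt(29)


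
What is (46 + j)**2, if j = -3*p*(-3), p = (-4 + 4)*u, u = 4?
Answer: 2116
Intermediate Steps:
p = 0 (p = (-4 + 4)*4 = 0*4 = 0)
j = 0 (j = -3*0*(-3) = 0*(-3) = 0)
(46 + j)**2 = (46 + 0)**2 = 46**2 = 2116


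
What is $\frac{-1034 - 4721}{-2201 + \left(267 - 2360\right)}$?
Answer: $\frac{5755}{4294} \approx 1.3402$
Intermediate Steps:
$\frac{-1034 - 4721}{-2201 + \left(267 - 2360\right)} = - \frac{5755}{-2201 - 2093} = - \frac{5755}{-4294} = \left(-5755\right) \left(- \frac{1}{4294}\right) = \frac{5755}{4294}$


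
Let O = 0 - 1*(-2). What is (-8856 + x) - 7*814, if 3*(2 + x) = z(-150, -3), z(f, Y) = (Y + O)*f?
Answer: -14506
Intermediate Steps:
O = 2 (O = 0 + 2 = 2)
z(f, Y) = f*(2 + Y) (z(f, Y) = (Y + 2)*f = (2 + Y)*f = f*(2 + Y))
x = 48 (x = -2 + (-150*(2 - 3))/3 = -2 + (-150*(-1))/3 = -2 + (⅓)*150 = -2 + 50 = 48)
(-8856 + x) - 7*814 = (-8856 + 48) - 7*814 = -8808 - 5698 = -14506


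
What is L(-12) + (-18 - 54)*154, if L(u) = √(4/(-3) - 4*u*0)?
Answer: -11088 + 2*I*√3/3 ≈ -11088.0 + 1.1547*I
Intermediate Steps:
L(u) = 2*I*√3/3 (L(u) = √(4*(-⅓) + 0) = √(-4/3 + 0) = √(-4/3) = 2*I*√3/3)
L(-12) + (-18 - 54)*154 = 2*I*√3/3 + (-18 - 54)*154 = 2*I*√3/3 - 72*154 = 2*I*√3/3 - 11088 = -11088 + 2*I*√3/3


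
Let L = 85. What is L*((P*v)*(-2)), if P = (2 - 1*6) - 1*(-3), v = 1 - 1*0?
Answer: 170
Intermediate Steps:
v = 1 (v = 1 + 0 = 1)
P = -1 (P = (2 - 6) + 3 = -4 + 3 = -1)
L*((P*v)*(-2)) = 85*(-1*1*(-2)) = 85*(-1*(-2)) = 85*2 = 170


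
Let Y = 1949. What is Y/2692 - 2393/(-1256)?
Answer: 2222475/845288 ≈ 2.6293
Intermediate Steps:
Y/2692 - 2393/(-1256) = 1949/2692 - 2393/(-1256) = 1949*(1/2692) - 2393*(-1/1256) = 1949/2692 + 2393/1256 = 2222475/845288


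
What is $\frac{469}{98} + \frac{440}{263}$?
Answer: $\frac{23781}{3682} \approx 6.4587$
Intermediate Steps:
$\frac{469}{98} + \frac{440}{263} = 469 \cdot \frac{1}{98} + 440 \cdot \frac{1}{263} = \frac{67}{14} + \frac{440}{263} = \frac{23781}{3682}$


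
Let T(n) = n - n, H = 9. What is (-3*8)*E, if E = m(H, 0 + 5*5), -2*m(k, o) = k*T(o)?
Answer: 0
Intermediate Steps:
T(n) = 0
m(k, o) = 0 (m(k, o) = -k*0/2 = -½*0 = 0)
E = 0
(-3*8)*E = -3*8*0 = -24*0 = 0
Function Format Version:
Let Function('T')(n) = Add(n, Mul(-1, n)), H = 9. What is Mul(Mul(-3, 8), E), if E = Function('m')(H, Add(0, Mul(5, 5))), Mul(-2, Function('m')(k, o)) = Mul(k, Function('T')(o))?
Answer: 0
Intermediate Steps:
Function('T')(n) = 0
Function('m')(k, o) = 0 (Function('m')(k, o) = Mul(Rational(-1, 2), Mul(k, 0)) = Mul(Rational(-1, 2), 0) = 0)
E = 0
Mul(Mul(-3, 8), E) = Mul(Mul(-3, 8), 0) = Mul(-24, 0) = 0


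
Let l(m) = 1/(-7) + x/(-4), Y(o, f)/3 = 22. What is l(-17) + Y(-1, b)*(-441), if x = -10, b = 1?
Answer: -407451/14 ≈ -29104.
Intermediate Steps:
Y(o, f) = 66 (Y(o, f) = 3*22 = 66)
l(m) = 33/14 (l(m) = 1/(-7) - 10/(-4) = 1*(-1/7) - 10*(-1/4) = -1/7 + 5/2 = 33/14)
l(-17) + Y(-1, b)*(-441) = 33/14 + 66*(-441) = 33/14 - 29106 = -407451/14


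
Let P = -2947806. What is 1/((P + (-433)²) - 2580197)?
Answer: -1/5340514 ≈ -1.8725e-7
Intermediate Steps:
1/((P + (-433)²) - 2580197) = 1/((-2947806 + (-433)²) - 2580197) = 1/((-2947806 + 187489) - 2580197) = 1/(-2760317 - 2580197) = 1/(-5340514) = -1/5340514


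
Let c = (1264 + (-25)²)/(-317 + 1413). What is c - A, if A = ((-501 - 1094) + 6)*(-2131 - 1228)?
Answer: -5849844407/1096 ≈ -5.3374e+6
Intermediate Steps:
c = 1889/1096 (c = (1264 + 625)/1096 = 1889*(1/1096) = 1889/1096 ≈ 1.7235)
A = 5337451 (A = (-1595 + 6)*(-3359) = -1589*(-3359) = 5337451)
c - A = 1889/1096 - 1*5337451 = 1889/1096 - 5337451 = -5849844407/1096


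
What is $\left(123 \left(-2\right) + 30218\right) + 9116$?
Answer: $39088$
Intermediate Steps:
$\left(123 \left(-2\right) + 30218\right) + 9116 = \left(-246 + 30218\right) + 9116 = 29972 + 9116 = 39088$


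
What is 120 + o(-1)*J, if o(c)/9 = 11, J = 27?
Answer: 2793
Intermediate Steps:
o(c) = 99 (o(c) = 9*11 = 99)
120 + o(-1)*J = 120 + 99*27 = 120 + 2673 = 2793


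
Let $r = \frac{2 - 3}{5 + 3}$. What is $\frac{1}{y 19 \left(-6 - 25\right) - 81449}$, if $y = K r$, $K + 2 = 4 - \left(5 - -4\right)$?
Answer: $- \frac{8}{655715} \approx -1.22 \cdot 10^{-5}$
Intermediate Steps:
$K = -7$ ($K = -2 + \left(4 - \left(5 - -4\right)\right) = -2 + \left(4 - \left(5 + 4\right)\right) = -2 + \left(4 - 9\right) = -2 - 5 = -7$)
$r = - \frac{1}{8} \approx -0.125$
$y = \frac{7}{8}$ ($y = \left(-7\right) \left(- \frac{1}{8}\right) = \frac{7}{8} \approx 0.875$)
$\frac{1}{y 19 \left(-6 - 25\right) - 81449} = \frac{1}{\frac{7 \cdot 19 \left(-6 - 25\right)}{8} - 81449} = \frac{1}{\frac{7 \cdot 19 \left(-31\right)}{8} - 81449} = \frac{1}{\frac{7}{8} \left(-589\right) - 81449} = \frac{1}{- \frac{4123}{8} - 81449} = \frac{1}{- \frac{655715}{8}} = - \frac{8}{655715}$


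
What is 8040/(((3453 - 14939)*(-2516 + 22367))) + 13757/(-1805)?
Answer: -522788104967/68592582955 ≈ -7.6216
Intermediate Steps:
8040/(((3453 - 14939)*(-2516 + 22367))) + 13757/(-1805) = 8040/((-11486*19851)) + 13757*(-1/1805) = 8040/(-228008586) - 13757/1805 = 8040*(-1/228008586) - 13757/1805 = -1340/38001431 - 13757/1805 = -522788104967/68592582955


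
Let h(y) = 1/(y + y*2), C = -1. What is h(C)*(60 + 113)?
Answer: -173/3 ≈ -57.667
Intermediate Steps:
h(y) = 1/(3*y) (h(y) = 1/(y + 2*y) = 1/(3*y))
h(C)*(60 + 113) = ((1/3)/(-1))*(60 + 113) = ((1/3)*(-1))*173 = -1/3*173 = -173/3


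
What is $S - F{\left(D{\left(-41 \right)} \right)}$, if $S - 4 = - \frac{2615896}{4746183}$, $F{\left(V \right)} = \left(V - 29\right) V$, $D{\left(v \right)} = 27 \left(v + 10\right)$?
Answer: $- \frac{3440216409250}{4746183} \approx -7.2484 \cdot 10^{5}$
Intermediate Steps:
$D{\left(v \right)} = 270 + 27 v$ ($D{\left(v \right)} = 27 \left(10 + v\right) = 270 + 27 v$)
$F{\left(V \right)} = V \left(-29 + V\right)$ ($F{\left(V \right)} = \left(V - 29\right) V = \left(-29 + V\right) V = V \left(-29 + V\right)$)
$S = \frac{16368836}{4746183}$ ($S = 4 - \frac{2615896}{4746183} = \frac{16368836}{4746183} \approx 3.4488$)
$S - F{\left(D{\left(-41 \right)} \right)} = \frac{16368836}{4746183} - \left(270 + 27 \left(-41\right)\right) \left(-29 + \left(270 + 27 \left(-41\right)\right)\right) = \frac{16368836}{4746183} - \left(270 - 1107\right) \left(-29 + \left(270 - 1107\right)\right) = \frac{16368836}{4746183} - - 837 \left(-29 - 837\right) = \frac{16368836}{4746183} - \left(-837\right) \left(-866\right) = \frac{16368836}{4746183} - 724842 = - \frac{3440216409250}{4746183}$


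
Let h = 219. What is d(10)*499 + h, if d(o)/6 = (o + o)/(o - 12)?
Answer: -29721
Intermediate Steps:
d(o) = 12*o/(-12 + o) (d(o) = 6*((o + o)/(o - 12)) = 6*((2*o)/(-12 + o)) = 6*(2*o/(-12 + o)) = 12*o/(-12 + o))
d(10)*499 + h = (12*10/(-12 + 10))*499 + 219 = (12*10/(-2))*499 + 219 = (12*10*(-½))*499 + 219 = -60*499 + 219 = -29940 + 219 = -29721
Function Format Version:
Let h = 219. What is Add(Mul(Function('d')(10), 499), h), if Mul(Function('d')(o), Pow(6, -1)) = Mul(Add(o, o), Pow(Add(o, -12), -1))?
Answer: -29721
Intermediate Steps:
Function('d')(o) = Mul(12, o, Pow(Add(-12, o), -1)) (Function('d')(o) = Mul(6, Mul(Add(o, o), Pow(Add(o, -12), -1))) = Mul(6, Mul(Mul(2, o), Pow(Add(-12, o), -1))) = Mul(6, Mul(2, o, Pow(Add(-12, o), -1))) = Mul(12, o, Pow(Add(-12, o), -1)))
Add(Mul(Function('d')(10), 499), h) = Add(Mul(Mul(12, 10, Pow(Add(-12, 10), -1)), 499), 219) = Add(Mul(Mul(12, 10, Pow(-2, -1)), 499), 219) = Add(Mul(Mul(12, 10, Rational(-1, 2)), 499), 219) = Add(Mul(-60, 499), 219) = Add(-29940, 219) = -29721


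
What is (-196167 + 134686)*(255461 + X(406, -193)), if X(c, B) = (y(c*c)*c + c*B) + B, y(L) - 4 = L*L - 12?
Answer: -678220788587341678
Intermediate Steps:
y(L) = -8 + L**2 (y(L) = 4 + (L*L - 12) = 4 + (L**2 - 12) = 4 + (-12 + L**2) = -8 + L**2)
X(c, B) = B + B*c + c*(-8 + c**4) (X(c, B) = ((-8 + (c*c)**2)*c + c*B) + B = ((-8 + (c**2)**2)*c + B*c) + B = ((-8 + c**4)*c + B*c) + B = (c*(-8 + c**4) + B*c) + B = (B*c + c*(-8 + c**4)) + B = B + B*c + c*(-8 + c**4))
(-196167 + 134686)*(255461 + X(406, -193)) = (-196167 + 134686)*(255461 + (-193 - 193*406 + 406*(-8 + 406**4))) = -61481*(255461 + (-193 - 78358 + 406*(-8 + 27170906896))) = -61481*(255461 + (-193 - 78358 + 406*27170906888)) = -61481*(255461 + (-193 - 78358 + 11031388196528)) = -61481*(255461 + 11031388117977) = -61481*11031388373438 = -678220788587341678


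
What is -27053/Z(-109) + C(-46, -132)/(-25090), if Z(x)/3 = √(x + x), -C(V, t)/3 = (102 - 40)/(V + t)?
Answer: -93/2233010 + 27053*I*√218/654 ≈ -4.1648e-5 + 610.75*I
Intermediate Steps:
C(V, t) = -186/(V + t) (C(V, t) = -3*(102 - 40)/(V + t) = -186/(V + t))
Z(x) = 3*√2*√x (Z(x) = 3*√(x + x) = 3*√(2*x) = 3*(√2*√x) = 3*√2*√x)
-27053/Z(-109) + C(-46, -132)/(-25090) = -27053*(-I*√218/654) - 186/(-46 - 132)/(-25090) = -27053*(-I*√218/654) - 186/(-178)*(-1/25090) = -27053*(-I*√218/654) - 186*(-1/178)*(-1/25090) = -(-27053)*I*√218/654 + (93/89)*(-1/25090) = 27053*I*√218/654 - 93/2233010 = -93/2233010 + 27053*I*√218/654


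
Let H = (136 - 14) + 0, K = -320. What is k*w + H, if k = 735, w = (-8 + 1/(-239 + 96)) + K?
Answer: -34457729/143 ≈ -2.4096e+5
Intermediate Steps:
w = -46905/143 (w = (-8 + 1/(-239 + 96)) - 320 = (-8 + 1/(-143)) - 320 = (-8 - 1/143) - 320 = -1145/143 - 320 = -46905/143 ≈ -328.01)
H = 122 (H = 122 + 0 = 122)
k*w + H = 735*(-46905/143) + 122 = -34475175/143 + 122 = -34457729/143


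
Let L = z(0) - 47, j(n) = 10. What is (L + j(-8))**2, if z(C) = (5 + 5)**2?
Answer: 3969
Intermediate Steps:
z(C) = 100 (z(C) = 10**2 = 100)
L = 53 (L = 100 - 47 = 53)
(L + j(-8))**2 = (53 + 10)**2 = 63**2 = 3969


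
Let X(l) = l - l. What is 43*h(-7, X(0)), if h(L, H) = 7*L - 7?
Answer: -2408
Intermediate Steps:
X(l) = 0
h(L, H) = -7 + 7*L
43*h(-7, X(0)) = 43*(-7 + 7*(-7)) = 43*(-7 - 49) = 43*(-56) = -2408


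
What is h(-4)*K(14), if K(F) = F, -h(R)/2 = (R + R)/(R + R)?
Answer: -28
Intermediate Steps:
h(R) = -2 (h(R) = -2*(R + R)/(R + R) = -2*2*R/(2*R) = -2*2*R*1/(2*R) = -2*1 = -2)
h(-4)*K(14) = -2*14 = -28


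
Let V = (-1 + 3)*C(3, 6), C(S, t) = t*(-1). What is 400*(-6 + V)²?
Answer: 129600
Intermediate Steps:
C(S, t) = -t
V = -12 (V = (-1 + 3)*(-1*6) = 2*(-6) = -12)
400*(-6 + V)² = 400*(-6 - 12)² = 400*(-18)² = 400*324 = 129600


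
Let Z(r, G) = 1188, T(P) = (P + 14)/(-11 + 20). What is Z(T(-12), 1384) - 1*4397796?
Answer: -4396608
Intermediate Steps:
T(P) = 14/9 + P/9 (T(P) = (14 + P)/9 = (14 + P)*(1/9) = 14/9 + P/9)
Z(T(-12), 1384) - 1*4397796 = 1188 - 1*4397796 = 1188 - 4397796 = -4396608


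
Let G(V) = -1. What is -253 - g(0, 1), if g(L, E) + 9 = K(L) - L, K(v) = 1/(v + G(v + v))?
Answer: -243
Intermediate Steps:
K(v) = 1/(-1 + v) (K(v) = 1/(v - 1) = 1/(-1 + v))
g(L, E) = -9 + 1/(-1 + L) - L (g(L, E) = -9 + (1/(-1 + L) - L) = -9 + 1/(-1 + L) - L)
-253 - g(0, 1) = -253 - (10 - 1*0² - 8*0)/(-1 + 0) = -253 - (10 - 1*0 + 0)/(-1) = -253 - (-1)*(10 + 0 + 0) = -253 - (-1)*10 = -253 - 1*(-10) = -253 + 10 = -243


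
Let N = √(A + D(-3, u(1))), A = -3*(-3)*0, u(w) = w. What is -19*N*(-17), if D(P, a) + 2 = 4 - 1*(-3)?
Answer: 323*√5 ≈ 722.25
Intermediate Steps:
D(P, a) = 5 (D(P, a) = -2 + (4 - 1*(-3)) = -2 + (4 + 3) = -2 + 7 = 5)
A = 0 (A = 9*0 = 0)
N = √5 (N = √(0 + 5) = √5 ≈ 2.2361)
-19*N*(-17) = -19*√5*(-17) = 323*√5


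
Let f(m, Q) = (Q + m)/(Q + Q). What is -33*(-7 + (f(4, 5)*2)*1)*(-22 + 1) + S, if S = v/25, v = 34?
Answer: -90056/25 ≈ -3602.2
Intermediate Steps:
f(m, Q) = (Q + m)/(2*Q) (f(m, Q) = (Q + m)/((2*Q)) = (Q + m)*(1/(2*Q)) = (Q + m)/(2*Q))
S = 34/25 ≈ 1.3600
-33*(-7 + (f(4, 5)*2)*1)*(-22 + 1) + S = -33*(-7 + (((½)*(5 + 4)/5)*2)*1)*(-22 + 1) + 34/25 = -33*(-7 + (((½)*(⅕)*9)*2)*1)*(-21) + 34/25 = -33*(-7 + ((9/10)*2)*1)*(-21) + 34/25 = -33*(-7 + (9/5)*1)*(-21) + 34/25 = -33*(-7 + 9/5)*(-21) + 34/25 = -(-858)*(-21)/5 + 34/25 = -33*546/5 + 34/25 = -18018/5 + 34/25 = -90056/25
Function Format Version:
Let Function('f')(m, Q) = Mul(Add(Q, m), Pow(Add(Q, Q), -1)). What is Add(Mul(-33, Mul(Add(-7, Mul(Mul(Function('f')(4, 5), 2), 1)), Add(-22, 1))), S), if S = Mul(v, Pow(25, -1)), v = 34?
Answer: Rational(-90056, 25) ≈ -3602.2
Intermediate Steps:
Function('f')(m, Q) = Mul(Rational(1, 2), Pow(Q, -1), Add(Q, m)) (Function('f')(m, Q) = Mul(Add(Q, m), Pow(Mul(2, Q), -1)) = Mul(Add(Q, m), Mul(Rational(1, 2), Pow(Q, -1))) = Mul(Rational(1, 2), Pow(Q, -1), Add(Q, m)))
S = Rational(34, 25) (S = Mul(34, Pow(25, -1)) = Mul(34, Rational(1, 25)) = Rational(34, 25) ≈ 1.3600)
Add(Mul(-33, Mul(Add(-7, Mul(Mul(Function('f')(4, 5), 2), 1)), Add(-22, 1))), S) = Add(Mul(-33, Mul(Add(-7, Mul(Mul(Mul(Rational(1, 2), Pow(5, -1), Add(5, 4)), 2), 1)), Add(-22, 1))), Rational(34, 25)) = Add(Mul(-33, Mul(Add(-7, Mul(Mul(Mul(Rational(1, 2), Rational(1, 5), 9), 2), 1)), -21)), Rational(34, 25)) = Add(Mul(-33, Mul(Add(-7, Mul(Mul(Rational(9, 10), 2), 1)), -21)), Rational(34, 25)) = Add(Mul(-33, Mul(Add(-7, Mul(Rational(9, 5), 1)), -21)), Rational(34, 25)) = Add(Mul(-33, Mul(Add(-7, Rational(9, 5)), -21)), Rational(34, 25)) = Add(Mul(-33, Mul(Rational(-26, 5), -21)), Rational(34, 25)) = Add(Mul(-33, Rational(546, 5)), Rational(34, 25)) = Add(Rational(-18018, 5), Rational(34, 25)) = Rational(-90056, 25)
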